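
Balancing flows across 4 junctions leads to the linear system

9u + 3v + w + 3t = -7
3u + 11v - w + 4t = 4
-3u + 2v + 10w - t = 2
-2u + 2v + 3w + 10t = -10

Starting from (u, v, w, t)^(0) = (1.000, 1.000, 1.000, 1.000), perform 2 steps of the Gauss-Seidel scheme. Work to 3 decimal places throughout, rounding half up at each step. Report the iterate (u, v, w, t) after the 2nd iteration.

Iteration 1:
  u = (-7 - (3)·1.000 - (1)·1.000 - (3)·1.000) / (9) = -1.556
  v = (4 - (3)·-1.556 - (-1)·1.000 - (4)·1.000) / (11) = 0.515
  w = (2 - (-3)·-1.556 - (2)·0.515 - (-1)·1.000) / (10) = -0.270
  t = (-10 - (-2)·-1.556 - (2)·0.515 - (3)·-0.270) / (10) = -1.333
Iteration 2:
  u = (-7 - (3)·0.515 - (1)·-0.270 - (3)·-1.333) / (9) = -0.475
  v = (4 - (3)·-0.475 - (-1)·-0.270 - (4)·-1.333) / (11) = 0.953
  w = (2 - (-3)·-0.475 - (2)·0.953 - (-1)·-1.333) / (10) = -0.266
  t = (-10 - (-2)·-0.475 - (2)·0.953 - (3)·-0.266) / (10) = -1.206

(-0.475, 0.953, -0.266, -1.206)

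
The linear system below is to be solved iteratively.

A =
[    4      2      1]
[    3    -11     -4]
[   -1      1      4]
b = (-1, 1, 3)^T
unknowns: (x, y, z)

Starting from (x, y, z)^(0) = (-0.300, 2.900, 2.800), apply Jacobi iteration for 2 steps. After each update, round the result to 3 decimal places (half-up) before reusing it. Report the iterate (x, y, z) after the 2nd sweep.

Iteration 1:
  x = (-1 - (2)·2.900 - (1)·2.800) / (4) = -2.400
  y = (1 - (3)·-0.300 - (-4)·2.800) / (-11) = -1.191
  z = (3 - (-1)·-0.300 - (1)·2.900) / (4) = -0.050
Iteration 2:
  x = (-1 - (2)·-1.191 - (1)·-0.050) / (4) = 0.358
  y = (1 - (3)·-2.400 - (-4)·-0.050) / (-11) = -0.727
  z = (3 - (-1)·-2.400 - (1)·-1.191) / (4) = 0.448

(0.358, -0.727, 0.448)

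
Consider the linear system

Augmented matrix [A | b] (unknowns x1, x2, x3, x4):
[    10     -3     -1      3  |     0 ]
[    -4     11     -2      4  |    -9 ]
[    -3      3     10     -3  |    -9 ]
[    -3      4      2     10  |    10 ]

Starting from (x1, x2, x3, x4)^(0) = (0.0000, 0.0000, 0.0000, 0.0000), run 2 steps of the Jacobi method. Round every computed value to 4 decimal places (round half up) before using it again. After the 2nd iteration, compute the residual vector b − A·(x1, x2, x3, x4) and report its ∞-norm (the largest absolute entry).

3.4797

Iteration 1:
  x1 = (0 - (-3)·0.0000 - (-1)·0.0000 - (3)·0.0000) / (10) = 0.0000
  x2 = (-9 - (-4)·0.0000 - (-2)·0.0000 - (4)·0.0000) / (11) = -0.8182
  x3 = (-9 - (-3)·0.0000 - (3)·0.0000 - (-3)·0.0000) / (10) = -0.9000
  x4 = (10 - (-3)·0.0000 - (4)·0.0000 - (2)·0.0000) / (10) = 1.0000
Iteration 2:
  x1 = (0 - (-3)·-0.8182 - (-1)·-0.9000 - (3)·1.0000) / (10) = -0.6355
  x2 = (-9 - (-4)·0.0000 - (-2)·-0.9000 - (4)·1.0000) / (11) = -1.3455
  x3 = (-9 - (-3)·0.0000 - (3)·-0.8182 - (-3)·1.0000) / (10) = -0.3545
  x4 = (10 - (-3)·0.0000 - (4)·-0.8182 - (2)·-0.9000) / (10) = 1.5073
Residual b − A·x = (-2.5579, -3.4797, 1.1969, -0.8885); ∞-norm = 3.4797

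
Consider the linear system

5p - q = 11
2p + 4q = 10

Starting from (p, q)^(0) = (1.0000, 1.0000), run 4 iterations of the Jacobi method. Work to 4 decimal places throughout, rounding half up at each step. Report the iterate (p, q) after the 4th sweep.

(2.4400, 1.2700)

Iteration 1:
  p = (11 - (-1)·1.0000) / (5) = 2.4000
  q = (10 - (2)·1.0000) / (4) = 2.0000
Iteration 2:
  p = (11 - (-1)·2.0000) / (5) = 2.6000
  q = (10 - (2)·2.4000) / (4) = 1.3000
Iteration 3:
  p = (11 - (-1)·1.3000) / (5) = 2.4600
  q = (10 - (2)·2.6000) / (4) = 1.2000
Iteration 4:
  p = (11 - (-1)·1.2000) / (5) = 2.4400
  q = (10 - (2)·2.4600) / (4) = 1.2700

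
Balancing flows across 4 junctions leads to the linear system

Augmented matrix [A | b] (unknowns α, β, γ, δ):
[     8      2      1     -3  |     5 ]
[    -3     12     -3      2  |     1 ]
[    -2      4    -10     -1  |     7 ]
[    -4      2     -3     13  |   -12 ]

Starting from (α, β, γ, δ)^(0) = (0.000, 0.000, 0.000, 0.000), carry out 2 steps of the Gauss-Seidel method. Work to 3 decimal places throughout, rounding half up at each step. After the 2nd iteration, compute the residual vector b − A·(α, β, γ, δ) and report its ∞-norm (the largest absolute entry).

Iteration 1:
  α = (5 - (2)·0.000 - (1)·0.000 - (-3)·0.000) / (8) = 0.625
  β = (1 - (-3)·0.625 - (-3)·0.000 - (2)·0.000) / (12) = 0.240
  γ = (7 - (-2)·0.625 - (4)·0.240 - (-1)·0.000) / (-10) = -0.729
  δ = (-12 - (-4)·0.625 - (2)·0.240 - (-3)·-0.729) / (13) = -0.936
Iteration 2:
  α = (5 - (2)·0.240 - (1)·-0.729 - (-3)·-0.936) / (8) = 0.305
  β = (1 - (-3)·0.305 - (-3)·-0.729 - (2)·-0.936) / (12) = 0.133
  γ = (7 - (-2)·0.305 - (4)·0.133 - (-1)·-0.936) / (-10) = -0.614
  δ = (-12 - (-4)·0.305 - (2)·0.133 - (-3)·-0.614) / (13) = -0.991
Residual b − A·x = (-0.065, 0.459, -0.053, -0.005); ∞-norm = 0.459

0.459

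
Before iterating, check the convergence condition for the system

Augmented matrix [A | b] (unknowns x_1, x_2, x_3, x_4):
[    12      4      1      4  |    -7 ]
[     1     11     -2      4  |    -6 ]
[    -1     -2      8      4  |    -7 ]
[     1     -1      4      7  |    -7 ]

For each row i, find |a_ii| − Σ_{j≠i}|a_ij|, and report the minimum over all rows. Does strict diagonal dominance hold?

row 1: |12| − (4+1+4) = 3
row 2: |11| − (1+2+4) = 4
row 3: |8| − (1+2+4) = 1
row 4: |7| − (1+1+4) = 1
minimum over rows = 1 → strictly diagonally dominant (convergence guaranteed)

1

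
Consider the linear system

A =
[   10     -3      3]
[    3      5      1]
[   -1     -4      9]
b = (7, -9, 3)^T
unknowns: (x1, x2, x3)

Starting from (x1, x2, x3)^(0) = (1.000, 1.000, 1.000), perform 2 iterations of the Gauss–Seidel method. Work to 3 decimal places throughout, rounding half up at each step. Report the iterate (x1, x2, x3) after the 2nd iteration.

(0.173, -1.771, -0.435)

Iteration 1:
  x1 = (7 - (-3)·1.000 - (3)·1.000) / (10) = 0.700
  x2 = (-9 - (3)·0.700 - (1)·1.000) / (5) = -2.420
  x3 = (3 - (-1)·0.700 - (-4)·-2.420) / (9) = -0.664
Iteration 2:
  x1 = (7 - (-3)·-2.420 - (3)·-0.664) / (10) = 0.173
  x2 = (-9 - (3)·0.173 - (1)·-0.664) / (5) = -1.771
  x3 = (3 - (-1)·0.173 - (-4)·-1.771) / (9) = -0.435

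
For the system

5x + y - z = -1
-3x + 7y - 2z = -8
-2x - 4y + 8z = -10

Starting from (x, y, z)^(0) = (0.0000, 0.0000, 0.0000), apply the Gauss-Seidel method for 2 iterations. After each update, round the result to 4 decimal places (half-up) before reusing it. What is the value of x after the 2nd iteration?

Iteration 1:
  x = (-1 - (1)·0.0000 - (-1)·0.0000) / (5) = -0.2000
  y = (-8 - (-3)·-0.2000 - (-2)·0.0000) / (7) = -1.2286
  z = (-10 - (-2)·-0.2000 - (-4)·-1.2286) / (8) = -1.9143
Iteration 2:
  x = (-1 - (1)·-1.2286 - (-1)·-1.9143) / (5) = -0.3371
  y = (-8 - (-3)·-0.3371 - (-2)·-1.9143) / (7) = -1.8343
  z = (-10 - (-2)·-0.3371 - (-4)·-1.8343) / (8) = -2.2514

-0.3371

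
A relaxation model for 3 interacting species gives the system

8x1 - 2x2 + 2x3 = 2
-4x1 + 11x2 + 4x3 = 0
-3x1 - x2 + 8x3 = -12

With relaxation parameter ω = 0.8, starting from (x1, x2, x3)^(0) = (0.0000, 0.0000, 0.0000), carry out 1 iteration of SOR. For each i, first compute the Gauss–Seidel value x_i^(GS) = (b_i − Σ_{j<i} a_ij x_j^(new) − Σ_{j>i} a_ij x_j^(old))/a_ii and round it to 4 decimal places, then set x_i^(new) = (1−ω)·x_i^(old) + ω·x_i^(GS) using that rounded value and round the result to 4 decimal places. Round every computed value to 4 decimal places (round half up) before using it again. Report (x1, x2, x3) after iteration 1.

(0.2000, 0.0582, -1.1342)

Iteration 1:
  x1: GS value = (2 - (-2)·0.0000 - (2)·0.0000) / (8) = 0.2500;  x1 ← (1−ω)·0.0000 + ω·0.2500 = 0.2000
  x2: GS value = (0 - (-4)·0.2000 - (4)·0.0000) / (11) = 0.0727;  x2 ← (1−ω)·0.0000 + ω·0.0727 = 0.0582
  x3: GS value = (-12 - (-3)·0.2000 - (-1)·0.0582) / (8) = -1.4177;  x3 ← (1−ω)·0.0000 + ω·-1.4177 = -1.1342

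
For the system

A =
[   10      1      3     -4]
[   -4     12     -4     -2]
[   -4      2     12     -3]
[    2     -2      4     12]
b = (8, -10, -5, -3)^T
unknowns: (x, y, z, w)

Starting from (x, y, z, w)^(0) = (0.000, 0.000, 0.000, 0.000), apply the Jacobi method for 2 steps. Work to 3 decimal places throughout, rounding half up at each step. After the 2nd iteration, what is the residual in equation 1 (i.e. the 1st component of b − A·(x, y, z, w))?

-1.643

Iteration 1:
  x = (8 - (1)·0.000 - (3)·0.000 - (-4)·0.000) / (10) = 0.800
  y = (-10 - (-4)·0.000 - (-4)·0.000 - (-2)·0.000) / (12) = -0.833
  z = (-5 - (-4)·0.000 - (2)·0.000 - (-3)·0.000) / (12) = -0.417
  w = (-3 - (2)·0.000 - (-2)·0.000 - (4)·0.000) / (12) = -0.250
Iteration 2:
  x = (8 - (1)·-0.833 - (3)·-0.417 - (-4)·-0.250) / (10) = 0.908
  y = (-10 - (-4)·0.800 - (-4)·-0.417 - (-2)·-0.250) / (12) = -0.747
  z = (-5 - (-4)·0.800 - (2)·-0.833 - (-3)·-0.250) / (12) = -0.074
  w = (-3 - (2)·0.800 - (-2)·-0.833 - (4)·-0.417) / (12) = -0.383
Residual b − A·x = (-1.643, 1.534, -0.135, -1.418)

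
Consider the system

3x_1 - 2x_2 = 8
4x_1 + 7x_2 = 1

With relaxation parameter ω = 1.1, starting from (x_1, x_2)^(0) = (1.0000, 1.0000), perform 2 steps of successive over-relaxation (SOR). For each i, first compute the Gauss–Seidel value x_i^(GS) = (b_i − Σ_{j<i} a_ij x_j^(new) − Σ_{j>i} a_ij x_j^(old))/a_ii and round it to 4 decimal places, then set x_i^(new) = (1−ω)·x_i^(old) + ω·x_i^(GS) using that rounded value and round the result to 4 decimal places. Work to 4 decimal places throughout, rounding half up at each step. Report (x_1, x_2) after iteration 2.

Iteration 1:
  x_1: GS value = (8 - (-2)·1.0000) / (3) = 3.3333;  x_1 ← (1−ω)·1.0000 + ω·3.3333 = 3.5666
  x_2: GS value = (1 - (4)·3.5666) / (7) = -1.8952;  x_2 ← (1−ω)·1.0000 + ω·-1.8952 = -2.1847
Iteration 2:
  x_1: GS value = (8 - (-2)·-2.1847) / (3) = 1.2102;  x_1 ← (1−ω)·3.5666 + ω·1.2102 = 0.9746
  x_2: GS value = (1 - (4)·0.9746) / (7) = -0.4141;  x_2 ← (1−ω)·-2.1847 + ω·-0.4141 = -0.2370

(0.9746, -0.2370)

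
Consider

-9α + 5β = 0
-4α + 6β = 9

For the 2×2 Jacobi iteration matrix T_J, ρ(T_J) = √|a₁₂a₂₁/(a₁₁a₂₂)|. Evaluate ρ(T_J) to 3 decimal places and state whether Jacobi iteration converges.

0.609

a₁₂a₂₁/(a₁₁a₂₂) = (5)·(-4) / ((-9)·(6)) = 0.370370
ρ = √|0.370370| = √0.370370 = 0.609
ρ < 1, so Jacobi converges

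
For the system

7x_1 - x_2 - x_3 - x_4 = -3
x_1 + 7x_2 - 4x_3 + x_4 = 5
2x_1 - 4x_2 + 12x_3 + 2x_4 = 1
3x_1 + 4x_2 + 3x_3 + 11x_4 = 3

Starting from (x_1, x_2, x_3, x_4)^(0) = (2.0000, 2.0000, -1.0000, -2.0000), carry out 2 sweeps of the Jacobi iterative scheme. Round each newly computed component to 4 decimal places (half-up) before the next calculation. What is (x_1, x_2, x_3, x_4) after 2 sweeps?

Iteration 1:
  x_1 = (-3 - (-1)·2.0000 - (-1)·-1.0000 - (-1)·-2.0000) / (7) = -0.5714
  x_2 = (5 - (1)·2.0000 - (-4)·-1.0000 - (1)·-2.0000) / (7) = 0.1429
  x_3 = (1 - (2)·2.0000 - (-4)·2.0000 - (2)·-2.0000) / (12) = 0.7500
  x_4 = (3 - (3)·2.0000 - (4)·2.0000 - (3)·-1.0000) / (11) = -0.7273
Iteration 2:
  x_1 = (-3 - (-1)·0.1429 - (-1)·0.7500 - (-1)·-0.7273) / (7) = -0.4049
  x_2 = (5 - (1)·-0.5714 - (-4)·0.7500 - (1)·-0.7273) / (7) = 1.3284
  x_3 = (1 - (2)·-0.5714 - (-4)·0.1429 - (2)·-0.7273) / (12) = 0.3474
  x_4 = (3 - (3)·-0.5714 - (4)·0.1429 - (3)·0.7500) / (11) = 0.1721

(-0.4049, 1.3284, 0.3474, 0.1721)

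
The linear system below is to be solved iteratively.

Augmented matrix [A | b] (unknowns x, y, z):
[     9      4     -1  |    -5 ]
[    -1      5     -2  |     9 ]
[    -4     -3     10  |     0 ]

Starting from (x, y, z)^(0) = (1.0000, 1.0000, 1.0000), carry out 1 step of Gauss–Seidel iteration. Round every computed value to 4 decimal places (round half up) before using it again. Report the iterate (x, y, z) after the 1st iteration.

Iteration 1:
  x = (-5 - (4)·1.0000 - (-1)·1.0000) / (9) = -0.8889
  y = (9 - (-1)·-0.8889 - (-2)·1.0000) / (5) = 2.0222
  z = (0 - (-4)·-0.8889 - (-3)·2.0222) / (10) = 0.2511

(-0.8889, 2.0222, 0.2511)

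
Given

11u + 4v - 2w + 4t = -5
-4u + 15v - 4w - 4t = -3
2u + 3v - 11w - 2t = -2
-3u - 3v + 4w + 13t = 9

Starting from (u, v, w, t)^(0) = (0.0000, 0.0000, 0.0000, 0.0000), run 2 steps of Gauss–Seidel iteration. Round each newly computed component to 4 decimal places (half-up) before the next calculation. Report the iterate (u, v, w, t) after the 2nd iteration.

(-0.5210, -0.1999, -0.0601, 0.5444)

Iteration 1:
  u = (-5 - (4)·0.0000 - (-2)·0.0000 - (4)·0.0000) / (11) = -0.4545
  v = (-3 - (-4)·-0.4545 - (-4)·0.0000 - (-4)·0.0000) / (15) = -0.3212
  w = (-2 - (2)·-0.4545 - (3)·-0.3212 - (-2)·0.0000) / (-11) = 0.0116
  t = (9 - (-3)·-0.4545 - (-3)·-0.3212 - (4)·0.0116) / (13) = 0.5097
Iteration 2:
  u = (-5 - (4)·-0.3212 - (-2)·0.0116 - (4)·0.5097) / (11) = -0.5210
  v = (-3 - (-4)·-0.5210 - (-4)·0.0116 - (-4)·0.5097) / (15) = -0.1999
  w = (-2 - (2)·-0.5210 - (3)·-0.1999 - (-2)·0.5097) / (-11) = -0.0601
  t = (9 - (-3)·-0.5210 - (-3)·-0.1999 - (4)·-0.0601) / (13) = 0.5444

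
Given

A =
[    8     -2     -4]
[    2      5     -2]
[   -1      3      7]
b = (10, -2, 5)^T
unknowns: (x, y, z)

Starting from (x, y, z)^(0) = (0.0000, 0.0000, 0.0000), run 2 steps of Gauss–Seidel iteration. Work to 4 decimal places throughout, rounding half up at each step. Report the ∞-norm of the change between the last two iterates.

0.4143

Iteration 1:
  x = (10 - (-2)·0.0000 - (-4)·0.0000) / (8) = 1.2500
  y = (-2 - (2)·1.2500 - (-2)·0.0000) / (5) = -0.9000
  z = (5 - (-1)·1.2500 - (3)·-0.9000) / (7) = 1.2786
Iteration 2:
  x = (10 - (-2)·-0.9000 - (-4)·1.2786) / (8) = 1.6643
  y = (-2 - (2)·1.6643 - (-2)·1.2786) / (5) = -0.5543
  z = (5 - (-1)·1.6643 - (3)·-0.5543) / (7) = 1.1896
Change: (0.4143, 0.3457, -0.0890) → max |·| = 0.4143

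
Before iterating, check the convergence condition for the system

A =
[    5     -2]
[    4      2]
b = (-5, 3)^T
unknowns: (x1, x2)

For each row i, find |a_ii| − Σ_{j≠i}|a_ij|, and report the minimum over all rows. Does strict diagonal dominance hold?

row 1: |5| − (2) = 3
row 2: |2| − (4) = -2
minimum over rows = -2 → not strictly diagonally dominant

-2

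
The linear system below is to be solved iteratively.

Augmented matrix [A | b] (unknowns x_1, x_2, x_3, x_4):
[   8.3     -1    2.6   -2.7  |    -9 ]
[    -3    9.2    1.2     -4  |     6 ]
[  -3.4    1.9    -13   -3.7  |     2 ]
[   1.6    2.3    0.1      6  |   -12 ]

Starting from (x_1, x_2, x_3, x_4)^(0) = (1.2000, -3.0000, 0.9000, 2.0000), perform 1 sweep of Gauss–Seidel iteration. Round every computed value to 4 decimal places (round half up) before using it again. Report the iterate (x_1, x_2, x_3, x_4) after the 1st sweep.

(-1.0771, 1.0531, -0.2875, -2.1117)

Iteration 1:
  x_1 = (-9 - (-1)·-3.0000 - (2.6)·0.9000 - (-2.7)·2.0000) / (8.3) = -1.0771
  x_2 = (6 - (-3)·-1.0771 - (1.2)·0.9000 - (-4)·2.0000) / (9.2) = 1.0531
  x_3 = (2 - (-3.4)·-1.0771 - (1.9)·1.0531 - (-3.7)·2.0000) / (-13) = -0.2875
  x_4 = (-12 - (1.6)·-1.0771 - (2.3)·1.0531 - (0.1)·-0.2875) / (6) = -2.1117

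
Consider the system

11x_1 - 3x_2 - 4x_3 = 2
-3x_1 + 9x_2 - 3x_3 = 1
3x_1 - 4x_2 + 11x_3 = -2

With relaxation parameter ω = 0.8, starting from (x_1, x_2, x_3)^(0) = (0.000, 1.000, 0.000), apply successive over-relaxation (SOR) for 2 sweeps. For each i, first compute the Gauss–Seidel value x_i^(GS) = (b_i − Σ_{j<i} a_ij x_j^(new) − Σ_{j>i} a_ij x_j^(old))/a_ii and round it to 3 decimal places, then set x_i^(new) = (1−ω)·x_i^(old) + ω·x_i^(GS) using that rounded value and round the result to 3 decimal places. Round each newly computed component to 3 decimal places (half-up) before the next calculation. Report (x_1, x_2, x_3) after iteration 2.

(0.270, 0.208, -0.167)

Iteration 1:
  x_1: GS value = (2 - (-3)·1.000 - (-4)·0.000) / (11) = 0.455;  x_1 ← (1−ω)·0.000 + ω·0.455 = 0.364
  x_2: GS value = (1 - (-3)·0.364 - (-3)·0.000) / (9) = 0.232;  x_2 ← (1−ω)·1.000 + ω·0.232 = 0.386
  x_3: GS value = (-2 - (3)·0.364 - (-4)·0.386) / (11) = -0.141;  x_3 ← (1−ω)·0.000 + ω·-0.141 = -0.113
Iteration 2:
  x_1: GS value = (2 - (-3)·0.386 - (-4)·-0.113) / (11) = 0.246;  x_1 ← (1−ω)·0.364 + ω·0.246 = 0.270
  x_2: GS value = (1 - (-3)·0.270 - (-3)·-0.113) / (9) = 0.163;  x_2 ← (1−ω)·0.386 + ω·0.163 = 0.208
  x_3: GS value = (-2 - (3)·0.270 - (-4)·0.208) / (11) = -0.180;  x_3 ← (1−ω)·-0.113 + ω·-0.180 = -0.167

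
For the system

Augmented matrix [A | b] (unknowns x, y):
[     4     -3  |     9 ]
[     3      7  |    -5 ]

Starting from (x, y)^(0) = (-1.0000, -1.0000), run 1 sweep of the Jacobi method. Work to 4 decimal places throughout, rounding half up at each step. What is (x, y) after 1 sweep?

(1.5000, -0.2857)

Iteration 1:
  x = (9 - (-3)·-1.0000) / (4) = 1.5000
  y = (-5 - (3)·-1.0000) / (7) = -0.2857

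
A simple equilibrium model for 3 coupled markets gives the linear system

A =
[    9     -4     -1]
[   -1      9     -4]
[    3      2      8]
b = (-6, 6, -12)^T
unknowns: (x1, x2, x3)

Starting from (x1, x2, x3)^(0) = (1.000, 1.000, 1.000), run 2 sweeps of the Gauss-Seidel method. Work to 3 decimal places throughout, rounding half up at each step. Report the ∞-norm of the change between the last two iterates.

1.244

Iteration 1:
  x1 = (-6 - (-4)·1.000 - (-1)·1.000) / (9) = -0.111
  x2 = (6 - (-1)·-0.111 - (-4)·1.000) / (9) = 1.099
  x3 = (-12 - (3)·-0.111 - (2)·1.099) / (8) = -1.733
Iteration 2:
  x1 = (-6 - (-4)·1.099 - (-1)·-1.733) / (9) = -0.371
  x2 = (6 - (-1)·-0.371 - (-4)·-1.733) / (9) = -0.145
  x3 = (-12 - (3)·-0.371 - (2)·-0.145) / (8) = -1.325
Change: (-0.260, -1.244, 0.408) → max |·| = 1.244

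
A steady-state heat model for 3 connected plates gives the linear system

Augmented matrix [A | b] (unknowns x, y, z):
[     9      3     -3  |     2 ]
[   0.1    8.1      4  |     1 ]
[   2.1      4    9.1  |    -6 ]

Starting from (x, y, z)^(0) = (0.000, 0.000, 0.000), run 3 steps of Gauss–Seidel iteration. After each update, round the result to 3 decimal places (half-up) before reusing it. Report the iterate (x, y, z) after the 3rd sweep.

(-0.233, 0.553, -0.849)

Iteration 1:
  x = (2 - (3)·0.000 - (-3)·0.000) / (9) = 0.222
  y = (1 - (0.1)·0.222 - (4)·0.000) / (8.1) = 0.121
  z = (-6 - (2.1)·0.222 - (4)·0.121) / (9.1) = -0.764
Iteration 2:
  x = (2 - (3)·0.121 - (-3)·-0.764) / (9) = -0.073
  y = (1 - (0.1)·-0.073 - (4)·-0.764) / (8.1) = 0.502
  z = (-6 - (2.1)·-0.073 - (4)·0.502) / (9.1) = -0.863
Iteration 3:
  x = (2 - (3)·0.502 - (-3)·-0.863) / (9) = -0.233
  y = (1 - (0.1)·-0.233 - (4)·-0.863) / (8.1) = 0.553
  z = (-6 - (2.1)·-0.233 - (4)·0.553) / (9.1) = -0.849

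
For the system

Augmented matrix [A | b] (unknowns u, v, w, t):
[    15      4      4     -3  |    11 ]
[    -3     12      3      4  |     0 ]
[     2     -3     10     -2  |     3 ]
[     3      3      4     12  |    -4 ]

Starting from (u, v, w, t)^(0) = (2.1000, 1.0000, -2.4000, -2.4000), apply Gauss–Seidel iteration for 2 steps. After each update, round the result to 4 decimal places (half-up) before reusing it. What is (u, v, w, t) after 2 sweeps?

(0.0885, 0.2927, 0.1835, -0.4898)

Iteration 1:
  u = (11 - (4)·1.0000 - (4)·-2.4000 - (-3)·-2.4000) / (15) = 0.6267
  v = (0 - (-3)·0.6267 - (3)·-2.4000 - (4)·-2.4000) / (12) = 1.5567
  w = (3 - (2)·0.6267 - (-3)·1.5567 - (-2)·-2.4000) / (10) = 0.1617
  t = (-4 - (3)·0.6267 - (3)·1.5567 - (4)·0.1617) / (12) = -0.9331
Iteration 2:
  u = (11 - (4)·1.5567 - (4)·0.1617 - (-3)·-0.9331) / (15) = 0.0885
  v = (0 - (-3)·0.0885 - (3)·0.1617 - (4)·-0.9331) / (12) = 0.2927
  w = (3 - (2)·0.0885 - (-3)·0.2927 - (-2)·-0.9331) / (10) = 0.1835
  t = (-4 - (3)·0.0885 - (3)·0.2927 - (4)·0.1835) / (12) = -0.4898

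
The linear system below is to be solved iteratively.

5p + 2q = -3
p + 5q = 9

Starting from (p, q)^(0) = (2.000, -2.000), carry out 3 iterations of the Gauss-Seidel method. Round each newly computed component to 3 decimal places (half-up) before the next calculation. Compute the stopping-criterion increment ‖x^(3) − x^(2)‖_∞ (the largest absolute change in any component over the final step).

Iteration 1:
  p = (-3 - (2)·-2.000) / (5) = 0.200
  q = (9 - (1)·0.200) / (5) = 1.760
Iteration 2:
  p = (-3 - (2)·1.760) / (5) = -1.304
  q = (9 - (1)·-1.304) / (5) = 2.061
Iteration 3:
  p = (-3 - (2)·2.061) / (5) = -1.424
  q = (9 - (1)·-1.424) / (5) = 2.085
Change: (-0.120, 0.024) → max |·| = 0.120

0.120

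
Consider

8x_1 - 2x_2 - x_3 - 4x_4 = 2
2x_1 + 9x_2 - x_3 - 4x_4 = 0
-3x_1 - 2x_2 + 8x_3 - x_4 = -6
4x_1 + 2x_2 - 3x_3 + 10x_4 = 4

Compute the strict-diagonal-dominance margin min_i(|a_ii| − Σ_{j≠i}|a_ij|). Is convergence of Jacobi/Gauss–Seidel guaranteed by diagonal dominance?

1

row 1: |8| − (2+1+4) = 1
row 2: |9| − (2+1+4) = 2
row 3: |8| − (3+2+1) = 2
row 4: |10| − (4+2+3) = 1
minimum over rows = 1 → strictly diagonally dominant (convergence guaranteed)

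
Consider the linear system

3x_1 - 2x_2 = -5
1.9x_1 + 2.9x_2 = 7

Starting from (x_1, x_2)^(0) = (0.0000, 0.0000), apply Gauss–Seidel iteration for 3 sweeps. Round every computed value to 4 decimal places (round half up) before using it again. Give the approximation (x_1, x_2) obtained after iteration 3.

Iteration 1:
  x_1 = (-5 - (-2)·0.0000) / (3) = -1.6667
  x_2 = (7 - (1.9)·-1.6667) / (2.9) = 3.5058
Iteration 2:
  x_1 = (-5 - (-2)·3.5058) / (3) = 0.6705
  x_2 = (7 - (1.9)·0.6705) / (2.9) = 1.9745
Iteration 3:
  x_1 = (-5 - (-2)·1.9745) / (3) = -0.3503
  x_2 = (7 - (1.9)·-0.3503) / (2.9) = 2.6433

(-0.3503, 2.6433)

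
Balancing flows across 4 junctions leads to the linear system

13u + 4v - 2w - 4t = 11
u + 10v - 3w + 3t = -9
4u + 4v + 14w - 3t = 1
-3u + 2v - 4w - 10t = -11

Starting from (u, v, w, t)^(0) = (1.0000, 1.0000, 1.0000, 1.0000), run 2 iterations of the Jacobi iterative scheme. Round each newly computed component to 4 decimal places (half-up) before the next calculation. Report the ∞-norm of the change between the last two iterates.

0.4857

Iteration 1:
  u = (11 - (4)·1.0000 - (-2)·1.0000 - (-4)·1.0000) / (13) = 1.0000
  v = (-9 - (1)·1.0000 - (-3)·1.0000 - (3)·1.0000) / (10) = -1.0000
  w = (1 - (4)·1.0000 - (4)·1.0000 - (-3)·1.0000) / (14) = -0.2857
  t = (-11 - (-3)·1.0000 - (2)·1.0000 - (-4)·1.0000) / (-10) = 0.6000
Iteration 2:
  u = (11 - (4)·-1.0000 - (-2)·-0.2857 - (-4)·0.6000) / (13) = 1.2945
  v = (-9 - (1)·1.0000 - (-3)·-0.2857 - (3)·0.6000) / (10) = -1.2657
  w = (1 - (4)·1.0000 - (4)·-1.0000 - (-3)·0.6000) / (14) = 0.2000
  t = (-11 - (-3)·1.0000 - (2)·-1.0000 - (-4)·-0.2857) / (-10) = 0.7143
Change: (0.2945, -0.2657, 0.4857, 0.1143) → max |·| = 0.4857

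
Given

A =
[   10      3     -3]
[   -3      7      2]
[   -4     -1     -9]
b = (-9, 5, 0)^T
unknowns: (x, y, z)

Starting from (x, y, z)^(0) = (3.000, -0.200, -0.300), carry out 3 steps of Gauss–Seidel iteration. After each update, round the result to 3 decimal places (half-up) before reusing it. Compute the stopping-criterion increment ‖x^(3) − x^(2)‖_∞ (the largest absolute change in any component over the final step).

0.058

Iteration 1:
  x = (-9 - (3)·-0.200 - (-3)·-0.300) / (10) = -0.930
  y = (5 - (-3)·-0.930 - (2)·-0.300) / (7) = 0.401
  z = (0 - (-4)·-0.930 - (-1)·0.401) / (-9) = 0.369
Iteration 2:
  x = (-9 - (3)·0.401 - (-3)·0.369) / (10) = -0.910
  y = (5 - (-3)·-0.910 - (2)·0.369) / (7) = 0.219
  z = (0 - (-4)·-0.910 - (-1)·0.219) / (-9) = 0.380
Iteration 3:
  x = (-9 - (3)·0.219 - (-3)·0.380) / (10) = -0.852
  y = (5 - (-3)·-0.852 - (2)·0.380) / (7) = 0.241
  z = (0 - (-4)·-0.852 - (-1)·0.241) / (-9) = 0.352
Change: (0.058, 0.022, -0.028) → max |·| = 0.058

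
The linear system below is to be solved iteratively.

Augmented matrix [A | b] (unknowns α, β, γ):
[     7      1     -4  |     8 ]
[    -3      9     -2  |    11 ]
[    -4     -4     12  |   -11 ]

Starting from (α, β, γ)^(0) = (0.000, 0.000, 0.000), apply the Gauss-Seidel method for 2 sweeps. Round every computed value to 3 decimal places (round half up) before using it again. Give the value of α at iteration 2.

Iteration 1:
  α = (8 - (1)·0.000 - (-4)·0.000) / (7) = 1.143
  β = (11 - (-3)·1.143 - (-2)·0.000) / (9) = 1.603
  γ = (-11 - (-4)·1.143 - (-4)·1.603) / (12) = -0.001
Iteration 2:
  α = (8 - (1)·1.603 - (-4)·-0.001) / (7) = 0.913
  β = (11 - (-3)·0.913 - (-2)·-0.001) / (9) = 1.526
  γ = (-11 - (-4)·0.913 - (-4)·1.526) / (12) = -0.104

0.913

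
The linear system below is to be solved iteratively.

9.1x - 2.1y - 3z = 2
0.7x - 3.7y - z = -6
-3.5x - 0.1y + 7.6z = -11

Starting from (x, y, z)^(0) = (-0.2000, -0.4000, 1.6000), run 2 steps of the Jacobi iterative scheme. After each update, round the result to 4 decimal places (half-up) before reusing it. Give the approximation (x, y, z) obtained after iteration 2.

Iteration 1:
  x = (2 - (-2.1)·-0.4000 - (-3)·1.6000) / (9.1) = 0.6549
  y = (-6 - (0.7)·-0.2000 - (-1)·1.6000) / (-3.7) = 1.1514
  z = (-11 - (-3.5)·-0.2000 - (-0.1)·-0.4000) / (7.6) = -1.5447
Iteration 2:
  x = (2 - (-2.1)·1.1514 - (-3)·-1.5447) / (9.1) = -0.0238
  y = (-6 - (0.7)·0.6549 - (-1)·-1.5447) / (-3.7) = 2.1630
  z = (-11 - (-3.5)·0.6549 - (-0.1)·1.1514) / (7.6) = -1.1306

(-0.0238, 2.1630, -1.1306)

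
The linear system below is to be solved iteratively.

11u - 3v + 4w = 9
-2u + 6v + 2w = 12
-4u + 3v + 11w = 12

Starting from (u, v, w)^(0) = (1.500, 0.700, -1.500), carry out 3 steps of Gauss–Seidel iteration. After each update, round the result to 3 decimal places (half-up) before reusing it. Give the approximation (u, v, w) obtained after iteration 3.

(1.051, 2.022, 0.922)

Iteration 1:
  u = (9 - (-3)·0.700 - (4)·-1.500) / (11) = 1.555
  v = (12 - (-2)·1.555 - (2)·-1.500) / (6) = 3.018
  w = (12 - (-4)·1.555 - (3)·3.018) / (11) = 0.833
Iteration 2:
  u = (9 - (-3)·3.018 - (4)·0.833) / (11) = 1.338
  v = (12 - (-2)·1.338 - (2)·0.833) / (6) = 2.168
  w = (12 - (-4)·1.338 - (3)·2.168) / (11) = 0.986
Iteration 3:
  u = (9 - (-3)·2.168 - (4)·0.986) / (11) = 1.051
  v = (12 - (-2)·1.051 - (2)·0.986) / (6) = 2.022
  w = (12 - (-4)·1.051 - (3)·2.022) / (11) = 0.922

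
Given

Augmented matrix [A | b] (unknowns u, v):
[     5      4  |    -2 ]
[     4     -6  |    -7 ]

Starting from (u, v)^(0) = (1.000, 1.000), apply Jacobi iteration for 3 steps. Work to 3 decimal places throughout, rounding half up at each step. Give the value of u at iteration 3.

Iteration 1:
  u = (-2 - (4)·1.000) / (5) = -1.200
  v = (-7 - (4)·1.000) / (-6) = 1.833
Iteration 2:
  u = (-2 - (4)·1.833) / (5) = -1.866
  v = (-7 - (4)·-1.200) / (-6) = 0.367
Iteration 3:
  u = (-2 - (4)·0.367) / (5) = -0.694
  v = (-7 - (4)·-1.866) / (-6) = -0.077

-0.694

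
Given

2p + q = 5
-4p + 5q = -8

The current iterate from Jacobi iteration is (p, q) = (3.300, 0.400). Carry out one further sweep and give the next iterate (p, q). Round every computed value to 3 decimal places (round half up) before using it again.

(2.300, 1.040)

One sweep:
  p = (5 - (1)·0.400) / (2) = 2.300
  q = (-8 - (-4)·3.300) / (5) = 1.040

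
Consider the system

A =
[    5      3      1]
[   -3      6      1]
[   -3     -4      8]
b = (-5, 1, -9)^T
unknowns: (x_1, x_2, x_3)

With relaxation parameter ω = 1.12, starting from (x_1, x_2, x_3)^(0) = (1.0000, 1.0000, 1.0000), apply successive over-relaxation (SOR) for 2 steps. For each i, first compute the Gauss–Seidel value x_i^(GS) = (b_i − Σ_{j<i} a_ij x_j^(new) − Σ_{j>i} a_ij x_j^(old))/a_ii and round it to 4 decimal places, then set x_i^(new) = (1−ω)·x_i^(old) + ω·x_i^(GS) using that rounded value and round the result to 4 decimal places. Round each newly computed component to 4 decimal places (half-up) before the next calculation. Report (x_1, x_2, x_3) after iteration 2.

Iteration 1:
  x_1: GS value = (-5 - (3)·1.0000 - (1)·1.0000) / (5) = -1.8000;  x_1 ← (1−ω)·1.0000 + ω·-1.8000 = -2.1360
  x_2: GS value = (1 - (-3)·-2.1360 - (1)·1.0000) / (6) = -1.0680;  x_2 ← (1−ω)·1.0000 + ω·-1.0680 = -1.3162
  x_3: GS value = (-9 - (-3)·-2.1360 - (-4)·-1.3162) / (8) = -2.5841;  x_3 ← (1−ω)·1.0000 + ω·-2.5841 = -3.0142
Iteration 2:
  x_1: GS value = (-5 - (3)·-1.3162 - (1)·-3.0142) / (5) = 0.3926;  x_1 ← (1−ω)·-2.1360 + ω·0.3926 = 0.6960
  x_2: GS value = (1 - (-3)·0.6960 - (1)·-3.0142) / (6) = 1.0170;  x_2 ← (1−ω)·-1.3162 + ω·1.0170 = 1.2970
  x_3: GS value = (-9 - (-3)·0.6960 - (-4)·1.2970) / (8) = -0.2155;  x_3 ← (1−ω)·-3.0142 + ω·-0.2155 = 0.1203

(0.6960, 1.2970, 0.1203)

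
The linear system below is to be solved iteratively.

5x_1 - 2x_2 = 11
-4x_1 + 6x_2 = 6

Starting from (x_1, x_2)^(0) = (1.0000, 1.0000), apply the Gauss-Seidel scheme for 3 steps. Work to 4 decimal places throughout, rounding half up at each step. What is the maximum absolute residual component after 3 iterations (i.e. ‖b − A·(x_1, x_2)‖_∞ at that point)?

0.2466

Iteration 1:
  x_1 = (11 - (-2)·1.0000) / (5) = 2.6000
  x_2 = (6 - (-4)·2.6000) / (6) = 2.7333
Iteration 2:
  x_1 = (11 - (-2)·2.7333) / (5) = 3.2933
  x_2 = (6 - (-4)·3.2933) / (6) = 3.1955
Iteration 3:
  x_1 = (11 - (-2)·3.1955) / (5) = 3.4782
  x_2 = (6 - (-4)·3.4782) / (6) = 3.3188
Residual b − A·x = (0.2466, 0.0000); ∞-norm = 0.2466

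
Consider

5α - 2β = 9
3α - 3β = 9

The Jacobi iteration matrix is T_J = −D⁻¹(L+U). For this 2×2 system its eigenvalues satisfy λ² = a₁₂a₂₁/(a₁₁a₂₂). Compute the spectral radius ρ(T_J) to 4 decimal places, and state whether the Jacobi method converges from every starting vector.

0.6325

a₁₂a₂₁/(a₁₁a₂₂) = (-2)·(3) / ((5)·(-3)) = 0.400000
ρ = √|0.400000| = √0.400000 = 0.6325
ρ < 1, so Jacobi converges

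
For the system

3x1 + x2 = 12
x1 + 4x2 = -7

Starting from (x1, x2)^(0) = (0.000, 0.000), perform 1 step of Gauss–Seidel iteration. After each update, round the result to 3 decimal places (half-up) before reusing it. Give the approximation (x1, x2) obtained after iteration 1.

Iteration 1:
  x1 = (12 - (1)·0.000) / (3) = 4.000
  x2 = (-7 - (1)·4.000) / (4) = -2.750

(4.000, -2.750)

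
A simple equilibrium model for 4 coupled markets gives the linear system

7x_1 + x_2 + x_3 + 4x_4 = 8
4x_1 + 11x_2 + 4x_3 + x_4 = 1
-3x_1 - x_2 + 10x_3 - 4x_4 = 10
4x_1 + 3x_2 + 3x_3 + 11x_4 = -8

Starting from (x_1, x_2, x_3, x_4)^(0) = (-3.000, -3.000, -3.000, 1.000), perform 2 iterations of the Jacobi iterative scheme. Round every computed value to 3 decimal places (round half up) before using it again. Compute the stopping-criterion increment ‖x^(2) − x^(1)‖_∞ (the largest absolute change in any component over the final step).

Iteration 1:
  x_1 = (8 - (1)·-3.000 - (1)·-3.000 - (4)·1.000) / (7) = 1.429
  x_2 = (1 - (4)·-3.000 - (4)·-3.000 - (1)·1.000) / (11) = 2.182
  x_3 = (10 - (-3)·-3.000 - (-1)·-3.000 - (-4)·1.000) / (10) = 0.200
  x_4 = (-8 - (4)·-3.000 - (3)·-3.000 - (3)·-3.000) / (11) = 2.000
Iteration 2:
  x_1 = (8 - (1)·2.182 - (1)·0.200 - (4)·2.000) / (7) = -0.340
  x_2 = (1 - (4)·1.429 - (4)·0.200 - (1)·2.000) / (11) = -0.683
  x_3 = (10 - (-3)·1.429 - (-1)·2.182 - (-4)·2.000) / (10) = 2.447
  x_4 = (-8 - (4)·1.429 - (3)·2.182 - (3)·0.200) / (11) = -1.897
Change: (-1.769, -2.865, 2.247, -3.897) → max |·| = 3.897

3.897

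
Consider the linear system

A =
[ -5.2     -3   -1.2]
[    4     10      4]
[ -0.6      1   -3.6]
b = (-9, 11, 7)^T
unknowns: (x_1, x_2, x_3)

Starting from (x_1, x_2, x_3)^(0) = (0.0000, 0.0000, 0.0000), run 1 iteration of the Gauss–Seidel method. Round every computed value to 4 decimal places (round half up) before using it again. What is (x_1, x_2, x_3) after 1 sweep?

(1.7308, 0.4077, -2.1197)

Iteration 1:
  x_1 = (-9 - (-3)·0.0000 - (-1.2)·0.0000) / (-5.2) = 1.7308
  x_2 = (11 - (4)·1.7308 - (4)·0.0000) / (10) = 0.4077
  x_3 = (7 - (-0.6)·1.7308 - (1)·0.4077) / (-3.6) = -2.1197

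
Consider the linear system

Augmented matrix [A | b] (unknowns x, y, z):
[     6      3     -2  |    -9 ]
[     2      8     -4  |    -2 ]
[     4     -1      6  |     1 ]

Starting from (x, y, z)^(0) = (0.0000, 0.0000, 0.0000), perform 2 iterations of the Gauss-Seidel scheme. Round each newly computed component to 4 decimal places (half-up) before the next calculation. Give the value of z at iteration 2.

Iteration 1:
  x = (-9 - (3)·0.0000 - (-2)·0.0000) / (6) = -1.5000
  y = (-2 - (2)·-1.5000 - (-4)·0.0000) / (8) = 0.1250
  z = (1 - (4)·-1.5000 - (-1)·0.1250) / (6) = 1.1875
Iteration 2:
  x = (-9 - (3)·0.1250 - (-2)·1.1875) / (6) = -1.1667
  y = (-2 - (2)·-1.1667 - (-4)·1.1875) / (8) = 0.6354
  z = (1 - (4)·-1.1667 - (-1)·0.6354) / (6) = 1.0504

1.0504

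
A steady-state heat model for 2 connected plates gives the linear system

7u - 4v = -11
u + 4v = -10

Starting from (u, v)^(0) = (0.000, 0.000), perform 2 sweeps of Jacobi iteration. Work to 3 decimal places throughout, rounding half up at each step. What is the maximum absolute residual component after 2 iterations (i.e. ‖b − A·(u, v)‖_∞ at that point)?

Iteration 1:
  u = (-11 - (-4)·0.000) / (7) = -1.571
  v = (-10 - (1)·0.000) / (4) = -2.500
Iteration 2:
  u = (-11 - (-4)·-2.500) / (7) = -3.000
  v = (-10 - (1)·-1.571) / (4) = -2.107
Residual b − A·x = (1.572, 1.428); ∞-norm = 1.572

1.572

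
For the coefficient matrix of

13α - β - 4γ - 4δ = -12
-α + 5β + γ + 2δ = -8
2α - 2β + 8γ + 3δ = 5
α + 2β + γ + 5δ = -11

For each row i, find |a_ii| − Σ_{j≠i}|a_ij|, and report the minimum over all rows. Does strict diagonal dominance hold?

1

row 1: |13| − (1+4+4) = 4
row 2: |5| − (1+1+2) = 1
row 3: |8| − (2+2+3) = 1
row 4: |5| − (1+2+1) = 1
minimum over rows = 1 → strictly diagonally dominant (convergence guaranteed)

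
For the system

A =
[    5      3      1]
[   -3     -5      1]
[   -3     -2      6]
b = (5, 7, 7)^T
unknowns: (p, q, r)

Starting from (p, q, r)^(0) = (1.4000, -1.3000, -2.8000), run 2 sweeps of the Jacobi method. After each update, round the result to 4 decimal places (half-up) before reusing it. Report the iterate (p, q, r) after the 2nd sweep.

(2.3933, -2.5173, 1.4033)

Iteration 1:
  p = (5 - (3)·-1.3000 - (1)·-2.8000) / (5) = 2.3400
  q = (7 - (-3)·1.4000 - (1)·-2.8000) / (-5) = -2.8000
  r = (7 - (-3)·1.4000 - (-2)·-1.3000) / (6) = 1.4333
Iteration 2:
  p = (5 - (3)·-2.8000 - (1)·1.4333) / (5) = 2.3933
  q = (7 - (-3)·2.3400 - (1)·1.4333) / (-5) = -2.5173
  r = (7 - (-3)·2.3400 - (-2)·-2.8000) / (6) = 1.4033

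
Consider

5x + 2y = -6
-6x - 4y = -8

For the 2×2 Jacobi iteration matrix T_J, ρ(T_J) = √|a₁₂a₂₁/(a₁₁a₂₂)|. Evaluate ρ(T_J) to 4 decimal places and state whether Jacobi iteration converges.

a₁₂a₂₁/(a₁₁a₂₂) = (2)·(-6) / ((5)·(-4)) = 0.600000
ρ = √|0.600000| = √0.600000 = 0.7746
ρ < 1, so Jacobi converges

0.7746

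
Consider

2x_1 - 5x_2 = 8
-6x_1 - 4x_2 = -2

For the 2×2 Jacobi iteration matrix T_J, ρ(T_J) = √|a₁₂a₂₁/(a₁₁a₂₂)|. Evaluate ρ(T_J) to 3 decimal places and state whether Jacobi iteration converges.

1.936

a₁₂a₂₁/(a₁₁a₂₂) = (-5)·(-6) / ((2)·(-4)) = -3.750000
ρ = √|-3.750000| = √3.750000 = 1.936
ρ > 1, so Jacobi diverges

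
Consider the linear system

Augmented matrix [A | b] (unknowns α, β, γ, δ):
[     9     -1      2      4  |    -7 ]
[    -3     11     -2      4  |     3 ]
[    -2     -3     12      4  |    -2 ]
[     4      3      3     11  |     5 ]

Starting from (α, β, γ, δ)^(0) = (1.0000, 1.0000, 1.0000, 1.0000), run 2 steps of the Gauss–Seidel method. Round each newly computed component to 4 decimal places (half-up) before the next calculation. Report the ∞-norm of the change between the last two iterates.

Iteration 1:
  α = (-7 - (-1)·1.0000 - (2)·1.0000 - (4)·1.0000) / (9) = -1.3333
  β = (3 - (-3)·-1.3333 - (-2)·1.0000 - (4)·1.0000) / (11) = -0.2727
  γ = (-2 - (-2)·-1.3333 - (-3)·-0.2727 - (4)·1.0000) / (12) = -0.7904
  δ = (5 - (4)·-1.3333 - (3)·-0.2727 - (3)·-0.7904) / (11) = 1.2293
Iteration 2:
  α = (-7 - (-1)·-0.2727 - (2)·-0.7904 - (4)·1.2293) / (9) = -1.1788
  β = (3 - (-3)·-1.1788 - (-2)·-0.7904 - (4)·1.2293) / (11) = -0.6395
  γ = (-2 - (-2)·-1.1788 - (-3)·-0.6395 - (4)·1.2293) / (12) = -0.9328
  δ = (5 - (4)·-1.1788 - (3)·-0.6395 - (3)·-0.9328) / (11) = 1.3120
Change: (0.1545, -0.3668, -0.1424, 0.0827) → max |·| = 0.3668

0.3668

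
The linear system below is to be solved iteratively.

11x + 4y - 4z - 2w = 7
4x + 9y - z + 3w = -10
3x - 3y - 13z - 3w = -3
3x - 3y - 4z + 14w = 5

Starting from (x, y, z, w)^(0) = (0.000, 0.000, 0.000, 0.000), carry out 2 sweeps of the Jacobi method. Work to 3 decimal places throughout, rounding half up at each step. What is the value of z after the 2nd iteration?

Iteration 1:
  x = (7 - (4)·0.000 - (-4)·0.000 - (-2)·0.000) / (11) = 0.636
  y = (-10 - (4)·0.000 - (-1)·0.000 - (3)·0.000) / (9) = -1.111
  z = (-3 - (3)·0.000 - (-3)·0.000 - (-3)·0.000) / (-13) = 0.231
  w = (5 - (3)·0.000 - (-3)·0.000 - (-4)·0.000) / (14) = 0.357
Iteration 2:
  x = (7 - (4)·-1.111 - (-4)·0.231 - (-2)·0.357) / (11) = 1.189
  y = (-10 - (4)·0.636 - (-1)·0.231 - (3)·0.357) / (9) = -1.487
  z = (-3 - (3)·0.636 - (-3)·-1.111 - (-3)·0.357) / (-13) = 0.552
  w = (5 - (3)·0.636 - (-3)·-1.111 - (-4)·0.231) / (14) = 0.049

0.552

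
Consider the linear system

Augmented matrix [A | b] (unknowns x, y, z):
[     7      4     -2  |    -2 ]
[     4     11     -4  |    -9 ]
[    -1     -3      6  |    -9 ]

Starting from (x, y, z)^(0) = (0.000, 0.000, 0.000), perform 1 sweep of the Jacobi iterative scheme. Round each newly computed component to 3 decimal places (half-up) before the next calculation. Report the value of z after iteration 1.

Iteration 1:
  x = (-2 - (4)·0.000 - (-2)·0.000) / (7) = -0.286
  y = (-9 - (4)·0.000 - (-4)·0.000) / (11) = -0.818
  z = (-9 - (-1)·0.000 - (-3)·0.000) / (6) = -1.500

-1.500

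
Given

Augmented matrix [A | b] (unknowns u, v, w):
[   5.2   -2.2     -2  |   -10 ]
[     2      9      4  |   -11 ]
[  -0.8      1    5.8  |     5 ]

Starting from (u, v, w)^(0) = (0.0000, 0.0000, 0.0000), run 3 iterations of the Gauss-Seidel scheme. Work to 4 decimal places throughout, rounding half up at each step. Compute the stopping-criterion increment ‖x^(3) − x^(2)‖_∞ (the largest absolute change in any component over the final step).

0.1149

Iteration 1:
  u = (-10 - (-2.2)·0.0000 - (-2)·0.0000) / (5.2) = -1.9231
  v = (-11 - (2)·-1.9231 - (4)·0.0000) / (9) = -0.7949
  w = (5 - (-0.8)·-1.9231 - (1)·-0.7949) / (5.8) = 0.7339
Iteration 2:
  u = (-10 - (-2.2)·-0.7949 - (-2)·0.7339) / (5.2) = -1.9771
  v = (-11 - (2)·-1.9771 - (4)·0.7339) / (9) = -1.1090
  w = (5 - (-0.8)·-1.9771 - (1)·-1.1090) / (5.8) = 0.7806
Iteration 3:
  u = (-10 - (-2.2)·-1.1090 - (-2)·0.7806) / (5.2) = -2.0920
  v = (-11 - (2)·-2.0920 - (4)·0.7806) / (9) = -1.1043
  w = (5 - (-0.8)·-2.0920 - (1)·-1.1043) / (5.8) = 0.7639
Change: (-0.1149, 0.0047, -0.0167) → max |·| = 0.1149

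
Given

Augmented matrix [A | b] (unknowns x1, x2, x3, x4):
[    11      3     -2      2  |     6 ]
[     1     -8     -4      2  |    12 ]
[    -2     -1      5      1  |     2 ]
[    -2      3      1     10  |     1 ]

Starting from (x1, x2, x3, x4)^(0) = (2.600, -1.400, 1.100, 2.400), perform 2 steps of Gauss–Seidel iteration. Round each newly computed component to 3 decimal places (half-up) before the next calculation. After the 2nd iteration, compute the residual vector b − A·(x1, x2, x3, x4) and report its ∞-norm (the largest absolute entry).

1.821

Iteration 1:
  x1 = (6 - (3)·-1.400 - (-2)·1.100 - (2)·2.400) / (11) = 0.691
  x2 = (12 - (1)·0.691 - (-4)·1.100 - (2)·2.400) / (-8) = -1.364
  x3 = (2 - (-2)·0.691 - (-1)·-1.364 - (1)·2.400) / (5) = -0.076
  x4 = (1 - (-2)·0.691 - (3)·-1.364 - (1)·-0.076) / (10) = 0.655
Iteration 2:
  x1 = (6 - (3)·-1.364 - (-2)·-0.076 - (2)·0.655) / (11) = 0.785
  x2 = (12 - (1)·0.785 - (-4)·-0.076 - (2)·0.655) / (-8) = -1.200
  x3 = (2 - (-2)·0.785 - (-1)·-1.200 - (1)·0.655) / (5) = 0.343
  x4 = (1 - (-2)·0.785 - (3)·-1.200 - (1)·0.343) / (10) = 0.583
Residual b − A·x = (0.485, 1.821, 0.072, -0.003); ∞-norm = 1.821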